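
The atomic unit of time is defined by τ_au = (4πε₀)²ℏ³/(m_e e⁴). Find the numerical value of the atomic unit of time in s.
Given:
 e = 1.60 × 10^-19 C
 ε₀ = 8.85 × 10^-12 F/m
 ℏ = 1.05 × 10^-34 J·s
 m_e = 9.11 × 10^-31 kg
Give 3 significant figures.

τ_au = (4πε₀)²ℏ³/(m_e e⁴)
E_h = 4.38 × 10^-18 J
ℏ/E_h = 2.40 × 10^-17 s

2.40 × 10^-17 s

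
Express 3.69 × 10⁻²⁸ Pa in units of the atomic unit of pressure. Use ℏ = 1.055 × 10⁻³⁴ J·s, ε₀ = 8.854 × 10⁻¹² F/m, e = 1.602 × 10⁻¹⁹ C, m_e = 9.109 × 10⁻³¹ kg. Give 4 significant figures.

1.260 × 10⁻⁴¹

atomic unit of pressure: P_au = E_h/a₀³ = m_e⁴e¹⁰/((4πε₀)⁵ℏ⁸) = 2.929 × 10¹³ Pa.
3.69 × 10⁻²⁸ / 2.929 × 10¹³ = 1.260 × 10⁻⁴¹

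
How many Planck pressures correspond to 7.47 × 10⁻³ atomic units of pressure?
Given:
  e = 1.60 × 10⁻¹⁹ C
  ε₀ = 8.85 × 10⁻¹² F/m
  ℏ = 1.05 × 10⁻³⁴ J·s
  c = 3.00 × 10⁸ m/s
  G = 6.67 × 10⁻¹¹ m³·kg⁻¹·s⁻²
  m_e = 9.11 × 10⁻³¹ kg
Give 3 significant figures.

atomic unit of pressure: P_au = E_h/a₀³ = m_e⁴e¹⁰/((4πε₀)⁵ℏ⁸) = 3.01 × 10¹³ Pa
Planck pressure: p_P = c⁷/(ℏG²) = 4.68 × 10¹¹³ Pa
7.47 × 10⁻³ × 3.01 × 10¹³ / 4.68 × 10¹¹³ = 4.81 × 10⁻¹⁰³

4.81 × 10⁻¹⁰³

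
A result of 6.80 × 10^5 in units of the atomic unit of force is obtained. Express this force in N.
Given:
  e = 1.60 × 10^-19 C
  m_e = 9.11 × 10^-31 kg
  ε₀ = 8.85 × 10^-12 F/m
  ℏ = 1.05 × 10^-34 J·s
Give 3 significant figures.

0.0566 N

One atomic unit of force: F_au = E_h/a₀ = m_e²e⁶/((4πε₀)³ℏ⁴) = 8.33 × 10^-8 N.
6.80 × 10^5 × 8.33 × 10^-8 N = 0.0566 N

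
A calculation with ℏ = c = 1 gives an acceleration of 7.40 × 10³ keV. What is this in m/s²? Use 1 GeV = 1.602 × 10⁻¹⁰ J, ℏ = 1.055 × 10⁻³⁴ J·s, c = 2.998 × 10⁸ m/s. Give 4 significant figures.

Acceleration is [L]/[T]² = c·[E]/ℏ.
1 GeV → c/ℏ × (1 GeV in J) = 4.552 × 10³² m/s².
Convert the energy scale: 7.40 × 10³ keV = 7.40 × 10⁻³ GeV.
Result: 7.40 × 10⁻³ × 4.552 × 10³² = 3.369 × 10³⁰ m/s².

3.369 × 10³⁰ m/s²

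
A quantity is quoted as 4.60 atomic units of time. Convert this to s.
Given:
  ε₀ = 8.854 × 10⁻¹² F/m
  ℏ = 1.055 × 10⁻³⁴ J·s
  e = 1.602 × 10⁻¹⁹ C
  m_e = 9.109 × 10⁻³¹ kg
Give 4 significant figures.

1.115 × 10⁻¹⁶ s

One atomic unit of time: τ_au = (4πε₀)²ℏ³/(m_e e⁴) = 2.423 × 10⁻¹⁷ s.
4.60 × 2.423 × 10⁻¹⁷ s = 1.115 × 10⁻¹⁶ s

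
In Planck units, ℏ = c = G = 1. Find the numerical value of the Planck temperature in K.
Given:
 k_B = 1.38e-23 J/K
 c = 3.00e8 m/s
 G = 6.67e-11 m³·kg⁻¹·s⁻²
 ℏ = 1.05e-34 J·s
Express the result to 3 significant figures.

Dimensional analysis gives T_P = √(ℏc⁵/G) / k_B.
  = √(3.83e18) × 7.25e22
  = 1.42e32 K

1.42e32 K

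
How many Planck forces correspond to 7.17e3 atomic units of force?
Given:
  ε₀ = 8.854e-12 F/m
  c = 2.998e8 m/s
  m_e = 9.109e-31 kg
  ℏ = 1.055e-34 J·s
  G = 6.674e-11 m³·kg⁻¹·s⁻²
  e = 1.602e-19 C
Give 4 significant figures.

atomic unit of force: F_au = E_h/a₀ = m_e²e⁶/((4πε₀)³ℏ⁴) = 8.220e-8 N
Planck force: F_P = c⁴/G = 1.210e44 N
7.17e3 × 8.220e-8 / 1.210e44 = 4.869e-48

4.869e-48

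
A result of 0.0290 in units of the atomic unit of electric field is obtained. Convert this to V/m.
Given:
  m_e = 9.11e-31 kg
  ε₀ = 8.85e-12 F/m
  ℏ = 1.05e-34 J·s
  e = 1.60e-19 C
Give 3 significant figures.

One atomic unit of electric field: E_au = E_h/(e a₀) = m_e²e⁵/((4πε₀)³ℏ⁴) = 5.20e11 V/m.
0.0290 × 5.20e11 V/m = 1.51e10 V/m

1.51e10 V/m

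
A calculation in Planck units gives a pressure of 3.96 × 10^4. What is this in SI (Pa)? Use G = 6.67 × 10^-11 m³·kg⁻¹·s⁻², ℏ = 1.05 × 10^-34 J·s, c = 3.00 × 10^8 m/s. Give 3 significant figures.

1.85 × 10^118 Pa

One Planck pressure: p_P = c⁷/(ℏG²) = 4.68 × 10^113 Pa.
3.96 × 10^4 × 4.68 × 10^113 Pa = 1.85 × 10^118 Pa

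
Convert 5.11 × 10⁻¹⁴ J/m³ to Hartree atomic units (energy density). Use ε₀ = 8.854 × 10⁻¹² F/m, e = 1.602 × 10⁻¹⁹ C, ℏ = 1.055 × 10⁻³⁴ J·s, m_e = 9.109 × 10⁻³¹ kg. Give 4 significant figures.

atomic unit of energy density: u_au = E_h/a₀³ = m_e⁴e¹⁰/((4πε₀)⁵ℏ⁸) = 2.929 × 10¹³ J/m³.
5.11 × 10⁻¹⁴ / 2.929 × 10¹³ = 1.745 × 10⁻²⁷

1.745 × 10⁻²⁷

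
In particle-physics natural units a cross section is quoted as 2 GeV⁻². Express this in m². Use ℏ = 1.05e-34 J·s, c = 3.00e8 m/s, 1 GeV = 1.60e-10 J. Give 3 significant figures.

Area is [L]² = [E]⁻²·(ℏc)²; restore (ℏc)².
1 GeV⁻² → (ℏc)² × (1 GeV in J)⁻² = 3.88e-32 m².
Result: 2 × 3.88e-32 = 7.75e-32 m².

7.75e-32 m²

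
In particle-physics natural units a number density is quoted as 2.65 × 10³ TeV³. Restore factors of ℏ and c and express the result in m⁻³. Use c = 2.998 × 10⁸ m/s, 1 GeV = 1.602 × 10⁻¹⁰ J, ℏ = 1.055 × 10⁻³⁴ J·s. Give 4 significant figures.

3.443 × 10⁵⁹ m⁻³

Number density is [L]⁻³ = [E]³/(ℏc)³.
1 GeV³ → 1/(ℏc)³ × (1 GeV in J)³ = 1.299 × 10⁴⁷ m⁻³.
Convert the energy scale: 2.65 × 10³ TeV³ = 2.65 × 10¹² GeV³.
Result: 2.65 × 10¹² × 1.299 × 10⁴⁷ = 3.443 × 10⁵⁹ m⁻³.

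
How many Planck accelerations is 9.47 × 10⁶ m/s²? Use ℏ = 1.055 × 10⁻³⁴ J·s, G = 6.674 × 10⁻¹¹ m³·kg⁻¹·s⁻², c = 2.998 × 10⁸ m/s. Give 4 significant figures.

Planck acceleration: a_P = √(c⁷/(ℏG)) = 5.560 × 10⁵¹ m/s².
9.47 × 10⁶ / 5.560 × 10⁵¹ = 1.703 × 10⁻⁴⁵

1.703 × 10⁻⁴⁵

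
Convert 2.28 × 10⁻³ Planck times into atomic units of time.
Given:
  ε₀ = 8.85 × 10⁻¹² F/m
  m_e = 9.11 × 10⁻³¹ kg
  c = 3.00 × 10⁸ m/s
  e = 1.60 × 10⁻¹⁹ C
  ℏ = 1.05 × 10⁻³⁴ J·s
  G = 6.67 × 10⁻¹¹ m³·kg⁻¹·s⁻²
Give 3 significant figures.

5.10 × 10⁻³⁰

Planck time: t_P = √(ℏG/c⁵) = 5.37 × 10⁻⁴⁴ s
atomic unit of time: τ_au = (4πε₀)²ℏ³/(m_e e⁴) = 2.40 × 10⁻¹⁷ s
2.28 × 10⁻³ × 5.37 × 10⁻⁴⁴ / 2.40 × 10⁻¹⁷ = 5.10 × 10⁻³⁰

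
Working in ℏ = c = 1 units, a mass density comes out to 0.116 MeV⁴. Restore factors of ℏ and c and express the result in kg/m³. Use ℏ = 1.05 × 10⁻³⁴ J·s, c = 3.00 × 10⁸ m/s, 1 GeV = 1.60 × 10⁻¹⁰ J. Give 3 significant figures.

Mass density is [E]/(c²[L]³) = [E]⁴/(ℏ³c⁵).
1 GeV⁴ → 1/(ℏ³c⁵) × (1 GeV in J)⁴ = 2.33 × 10²⁰ kg/m³.
Convert the energy scale: 0.116 MeV⁴ = 1.16 × 10⁻¹³ GeV⁴.
Result: 1.16 × 10⁻¹³ × 2.33 × 10²⁰ = 2.70 × 10⁷ kg/m³.

2.70 × 10⁷ kg/m³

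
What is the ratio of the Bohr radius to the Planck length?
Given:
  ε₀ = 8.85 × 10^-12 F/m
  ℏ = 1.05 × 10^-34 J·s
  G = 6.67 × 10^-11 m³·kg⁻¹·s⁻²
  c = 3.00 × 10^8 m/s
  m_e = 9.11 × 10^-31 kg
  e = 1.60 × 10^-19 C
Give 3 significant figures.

3.26 × 10^24

Bohr radius: a₀ = 4πε₀ℏ²/(m_e e²) = 5.26 × 10^-11 m
Planck length: ℓ_P = √(ℏG/c³) = 1.61 × 10^-35 m
ratio = 5.26 × 10^-11 / 1.61 × 10^-35 = 3.26 × 10^24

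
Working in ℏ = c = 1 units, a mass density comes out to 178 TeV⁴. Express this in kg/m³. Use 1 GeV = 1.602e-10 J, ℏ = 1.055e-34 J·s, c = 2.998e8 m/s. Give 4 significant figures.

Mass density is [E]/(c²[L]³) = [E]⁴/(ℏ³c⁵).
1 GeV⁴ → 1/(ℏ³c⁵) × (1 GeV in J)⁴ = 2.316e20 kg/m³.
Convert the energy scale: 178 TeV⁴ = 1.78e14 GeV⁴.
Result: 1.78e14 × 2.316e20 = 4.122e34 kg/m³.

4.122e34 kg/m³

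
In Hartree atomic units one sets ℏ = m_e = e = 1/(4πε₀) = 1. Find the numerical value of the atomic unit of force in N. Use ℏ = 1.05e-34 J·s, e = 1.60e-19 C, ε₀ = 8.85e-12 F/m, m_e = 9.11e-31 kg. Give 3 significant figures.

F_au = E_h/a₀ = m_e²e⁶/((4πε₀)³ℏ⁴)
E_h = 4.38e-18 J
a₀ = 5.26e-11 m
E_h/a₀ = 8.33e-8 N

8.33e-8 N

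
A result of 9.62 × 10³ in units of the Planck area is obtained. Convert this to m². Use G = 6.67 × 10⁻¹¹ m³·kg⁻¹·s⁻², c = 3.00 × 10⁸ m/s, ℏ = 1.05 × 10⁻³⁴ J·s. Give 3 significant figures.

One Planck area: A_P = ℏG/c³ = 2.59 × 10⁻⁷⁰ m².
9.62 × 10³ × 2.59 × 10⁻⁷⁰ m² = 2.50 × 10⁻⁶⁶ m²

2.50 × 10⁻⁶⁶ m²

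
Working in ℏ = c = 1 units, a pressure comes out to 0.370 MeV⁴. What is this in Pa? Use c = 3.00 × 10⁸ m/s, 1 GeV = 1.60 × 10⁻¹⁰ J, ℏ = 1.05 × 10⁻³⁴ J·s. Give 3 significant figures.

Pressure is [E]/[L]³ = [E]⁴/(ℏc)³.
1 GeV⁴ → 1/(ℏc)³ × (1 GeV in J)⁴ = 2.10 × 10³⁷ Pa.
Convert the energy scale: 0.370 MeV⁴ = 3.70 × 10⁻¹³ GeV⁴.
Result: 3.70 × 10⁻¹³ × 2.10 × 10³⁷ = 7.76 × 10²⁴ Pa.

7.76 × 10²⁴ Pa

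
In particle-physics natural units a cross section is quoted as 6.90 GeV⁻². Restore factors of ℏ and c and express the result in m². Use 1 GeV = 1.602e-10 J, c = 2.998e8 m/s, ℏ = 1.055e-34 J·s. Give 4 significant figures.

Area is [L]² = [E]⁻²·(ℏc)²; restore (ℏc)².
1 GeV⁻² → (ℏc)² × (1 GeV in J)⁻² = 3.898e-32 m².
Result: 6.90 × 3.898e-32 = 2.690e-31 m².

2.690e-31 m²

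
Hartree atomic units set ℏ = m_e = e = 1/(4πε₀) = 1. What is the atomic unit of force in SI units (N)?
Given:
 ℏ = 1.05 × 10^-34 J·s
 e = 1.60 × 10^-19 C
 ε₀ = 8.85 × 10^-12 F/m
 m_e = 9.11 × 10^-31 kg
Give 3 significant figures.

Dimensional analysis gives F_au = E_h/a₀ = m_e²e⁶/((4πε₀)³ℏ⁴).
E_h = 4.38 × 10^-18 J
a₀ = 5.26 × 10^-11 m
E_h/a₀ = 8.33 × 10^-8 N

8.33 × 10^-8 N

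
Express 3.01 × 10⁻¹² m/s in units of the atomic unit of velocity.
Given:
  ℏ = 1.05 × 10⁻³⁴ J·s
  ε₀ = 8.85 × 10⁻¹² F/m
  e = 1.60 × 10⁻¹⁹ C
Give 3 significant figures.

atomic unit of velocity: v_au = e²/(4πε₀ℏ) = 2.19 × 10⁶ m/s.
3.01 × 10⁻¹² / 2.19 × 10⁶ = 1.37 × 10⁻¹⁸

1.37 × 10⁻¹⁸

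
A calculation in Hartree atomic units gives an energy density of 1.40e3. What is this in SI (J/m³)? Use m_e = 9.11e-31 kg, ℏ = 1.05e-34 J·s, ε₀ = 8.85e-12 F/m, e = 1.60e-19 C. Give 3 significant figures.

One atomic unit of energy density: u_au = E_h/a₀³ = m_e⁴e¹⁰/((4πε₀)⁵ℏ⁸) = 3.01e13 J/m³.
1.40e3 × 3.01e13 J/m³ = 4.22e16 J/m³

4.22e16 J/m³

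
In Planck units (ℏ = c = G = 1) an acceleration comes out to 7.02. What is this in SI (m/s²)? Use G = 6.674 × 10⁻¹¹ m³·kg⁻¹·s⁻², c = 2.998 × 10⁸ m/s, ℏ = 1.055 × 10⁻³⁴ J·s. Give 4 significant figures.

3.903 × 10⁵² m/s²

One Planck acceleration: a_P = √(c⁷/(ℏG)) = 5.560 × 10⁵¹ m/s².
7.02 × 5.560 × 10⁵¹ m/s² = 3.903 × 10⁵² m/s²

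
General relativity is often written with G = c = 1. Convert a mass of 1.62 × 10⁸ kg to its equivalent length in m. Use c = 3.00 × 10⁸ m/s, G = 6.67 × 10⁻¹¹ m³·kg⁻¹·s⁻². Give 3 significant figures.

1.20 × 10⁻¹⁹ m

In G = c = 1 units mass has dimensions of length; the conversion factor is G/c².
1.62 × 10⁸ kg × (G/c²) = 1.20 × 10⁻¹⁹ m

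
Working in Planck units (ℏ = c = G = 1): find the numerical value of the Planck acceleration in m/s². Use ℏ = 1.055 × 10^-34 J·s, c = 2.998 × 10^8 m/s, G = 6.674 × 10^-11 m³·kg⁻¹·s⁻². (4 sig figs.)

5.560 × 10^51 m/s²

Dimensional analysis gives a_P = √(c⁷/(ℏG)).
  = √(3.092 × 10^103)
  = 5.560 × 10^51 m/s²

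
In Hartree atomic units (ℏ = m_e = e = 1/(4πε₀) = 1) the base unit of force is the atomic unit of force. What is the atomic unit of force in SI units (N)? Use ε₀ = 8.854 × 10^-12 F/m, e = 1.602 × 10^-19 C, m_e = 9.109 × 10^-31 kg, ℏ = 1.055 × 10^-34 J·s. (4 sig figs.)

F_au = E_h/a₀ = m_e²e⁶/((4πε₀)³ℏ⁴)
E_h = 4.354 × 10^-18 J
a₀ = 5.297 × 10^-11 m
E_h/a₀ = 8.220 × 10^-8 N

8.220 × 10^-8 N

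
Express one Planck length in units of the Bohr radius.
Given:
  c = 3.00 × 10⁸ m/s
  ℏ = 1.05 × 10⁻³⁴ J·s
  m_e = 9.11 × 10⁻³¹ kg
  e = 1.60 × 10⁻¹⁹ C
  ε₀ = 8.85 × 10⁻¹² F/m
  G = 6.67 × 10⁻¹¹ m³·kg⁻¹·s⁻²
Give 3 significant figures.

Planck length: ℓ_P = √(ℏG/c³) = 1.61 × 10⁻³⁵ m
Bohr radius: a₀ = 4πε₀ℏ²/(m_e e²) = 5.26 × 10⁻¹¹ m
ratio = 1.61 × 10⁻³⁵ / 5.26 × 10⁻¹¹ = 3.06 × 10⁻²⁵

3.06 × 10⁻²⁵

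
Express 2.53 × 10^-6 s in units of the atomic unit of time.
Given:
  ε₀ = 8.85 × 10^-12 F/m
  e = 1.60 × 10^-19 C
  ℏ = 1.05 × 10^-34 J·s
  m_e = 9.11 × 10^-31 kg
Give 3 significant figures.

1.05 × 10^11

atomic unit of time: τ_au = (4πε₀)²ℏ³/(m_e e⁴) = 2.40 × 10^-17 s.
2.53 × 10^-6 / 2.40 × 10^-17 = 1.05 × 10^11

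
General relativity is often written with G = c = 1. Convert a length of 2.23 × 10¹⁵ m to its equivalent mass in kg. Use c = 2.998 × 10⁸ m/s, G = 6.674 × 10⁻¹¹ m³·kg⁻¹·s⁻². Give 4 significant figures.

Length → mass via c²/G.
2.23 × 10¹⁵ m × (c²/G) = 3.003 × 10⁴² kg

3.003 × 10⁴² kg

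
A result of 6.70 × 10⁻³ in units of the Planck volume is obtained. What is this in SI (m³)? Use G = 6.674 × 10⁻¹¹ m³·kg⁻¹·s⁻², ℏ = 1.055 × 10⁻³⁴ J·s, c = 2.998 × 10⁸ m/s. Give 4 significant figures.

One Planck volume: V_P = (ℏG/c³)^(3/2) = 4.224 × 10⁻¹⁰⁵ m³.
6.70 × 10⁻³ × 4.224 × 10⁻¹⁰⁵ m³ = 2.830 × 10⁻¹⁰⁷ m³

2.830 × 10⁻¹⁰⁷ m³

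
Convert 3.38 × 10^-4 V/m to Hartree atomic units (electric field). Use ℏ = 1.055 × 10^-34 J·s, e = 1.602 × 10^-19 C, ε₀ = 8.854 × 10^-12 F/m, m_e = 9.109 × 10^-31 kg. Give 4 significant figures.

atomic unit of electric field: E_au = E_h/(e a₀) = m_e²e⁵/((4πε₀)³ℏ⁴) = 5.131 × 10^11 V/m.
3.38 × 10^-4 / 5.131 × 10^11 = 6.588 × 10^-16

6.588 × 10^-16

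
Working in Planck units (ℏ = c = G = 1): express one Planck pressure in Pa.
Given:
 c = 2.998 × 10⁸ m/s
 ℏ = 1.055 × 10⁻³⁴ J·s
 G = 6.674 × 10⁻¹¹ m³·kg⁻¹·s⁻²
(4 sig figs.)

Dimensional analysis gives p_P = c⁷/(ℏG²).
  = 2.177 × 10⁵⁹ / 4.699 × 10⁻⁵⁵
  = 4.632 × 10¹¹³ Pa

4.632 × 10¹¹³ Pa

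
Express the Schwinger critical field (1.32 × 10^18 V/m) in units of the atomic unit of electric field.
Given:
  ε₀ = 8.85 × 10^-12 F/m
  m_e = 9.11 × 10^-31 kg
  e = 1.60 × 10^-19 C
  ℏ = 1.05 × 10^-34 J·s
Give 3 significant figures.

atomic unit of electric field: E_au = E_h/(e a₀) = m_e²e⁵/((4πε₀)³ℏ⁴) = 5.20 × 10^11 V/m.
1.32 × 10^18 / 5.20 × 10^11 = 2.54 × 10^6

2.54 × 10^6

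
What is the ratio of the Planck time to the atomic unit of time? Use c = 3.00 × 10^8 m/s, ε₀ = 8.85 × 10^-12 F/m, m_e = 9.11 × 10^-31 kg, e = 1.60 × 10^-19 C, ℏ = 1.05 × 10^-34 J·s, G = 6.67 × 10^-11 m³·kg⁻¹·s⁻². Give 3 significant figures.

2.24 × 10^-27

Planck time: t_P = √(ℏG/c⁵) = 5.37 × 10^-44 s
atomic unit of time: τ_au = (4πε₀)²ℏ³/(m_e e⁴) = 2.40 × 10^-17 s
ratio = 5.37 × 10^-44 / 2.40 × 10^-17 = 2.24 × 10^-27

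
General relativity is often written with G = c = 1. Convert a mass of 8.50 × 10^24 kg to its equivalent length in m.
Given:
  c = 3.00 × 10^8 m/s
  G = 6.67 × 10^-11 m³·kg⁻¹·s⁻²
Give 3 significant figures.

In G = c = 1 units mass has dimensions of length; the conversion factor is G/c².
8.50 × 10^24 kg × (G/c²) = 6.30 × 10^-3 m

6.30 × 10^-3 m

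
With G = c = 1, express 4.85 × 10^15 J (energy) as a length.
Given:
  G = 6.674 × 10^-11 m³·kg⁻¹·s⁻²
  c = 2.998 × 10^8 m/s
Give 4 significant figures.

Energy → length via G/c⁴.
4.85 × 10^15 J × (G/c⁴) = 4.007 × 10^-29 m

4.007 × 10^-29 m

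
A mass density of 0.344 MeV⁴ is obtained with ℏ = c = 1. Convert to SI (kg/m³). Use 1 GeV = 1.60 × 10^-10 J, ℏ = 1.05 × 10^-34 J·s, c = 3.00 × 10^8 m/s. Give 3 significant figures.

8.01 × 10^7 kg/m³

Mass density is [E]/(c²[L]³) = [E]⁴/(ℏ³c⁵).
1 GeV⁴ → 1/(ℏ³c⁵) × (1 GeV in J)⁴ = 2.33 × 10^20 kg/m³.
Convert the energy scale: 0.344 MeV⁴ = 3.44 × 10^-13 GeV⁴.
Result: 3.44 × 10^-13 × 2.33 × 10^20 = 8.01 × 10^7 kg/m³.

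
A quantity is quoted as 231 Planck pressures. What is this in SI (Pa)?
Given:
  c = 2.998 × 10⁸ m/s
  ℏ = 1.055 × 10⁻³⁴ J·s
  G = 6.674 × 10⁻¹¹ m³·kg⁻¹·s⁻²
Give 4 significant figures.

One Planck pressure: p_P = c⁷/(ℏG²) = 4.632 × 10¹¹³ Pa.
231 × 4.632 × 10¹¹³ Pa = 1.070 × 10¹¹⁶ Pa

1.070 × 10¹¹⁶ Pa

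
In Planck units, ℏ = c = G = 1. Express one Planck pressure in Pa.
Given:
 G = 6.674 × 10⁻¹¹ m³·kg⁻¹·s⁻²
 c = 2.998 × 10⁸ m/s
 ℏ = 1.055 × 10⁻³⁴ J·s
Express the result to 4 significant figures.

4.632 × 10¹¹³ Pa

The unique combination of the constants set to 1 with dimensions of pressure is p_P = c⁷/(ℏG²).
  = 2.177 × 10⁵⁹ / 4.699 × 10⁻⁵⁵
  = 4.632 × 10¹¹³ Pa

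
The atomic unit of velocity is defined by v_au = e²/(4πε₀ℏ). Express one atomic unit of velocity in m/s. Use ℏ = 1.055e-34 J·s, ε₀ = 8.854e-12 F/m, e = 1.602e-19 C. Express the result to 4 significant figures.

2.186e6 m/s

v_au = e²/(4πε₀ℏ)
  = 2.566e-38 / 1.174e-44
  = 2.186e6 m/s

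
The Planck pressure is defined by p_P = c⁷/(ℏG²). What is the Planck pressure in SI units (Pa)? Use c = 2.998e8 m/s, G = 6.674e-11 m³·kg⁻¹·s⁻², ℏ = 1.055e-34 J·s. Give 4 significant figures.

4.632e113 Pa

p_P = c⁷/(ℏG²)
  = 2.177e59 / 4.699e-55
  = 4.632e113 Pa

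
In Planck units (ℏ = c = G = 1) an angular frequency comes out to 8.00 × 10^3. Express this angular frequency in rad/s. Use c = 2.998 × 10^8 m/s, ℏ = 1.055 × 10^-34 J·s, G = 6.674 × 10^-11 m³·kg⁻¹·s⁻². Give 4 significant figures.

One Planck angular frequency: ω_P = √(c⁵/(ℏG)) = 1.855 × 10^43 rad/s.
8.00 × 10^3 × 1.855 × 10^43 rad/s = 1.484 × 10^47 rad/s

1.484 × 10^47 rad/s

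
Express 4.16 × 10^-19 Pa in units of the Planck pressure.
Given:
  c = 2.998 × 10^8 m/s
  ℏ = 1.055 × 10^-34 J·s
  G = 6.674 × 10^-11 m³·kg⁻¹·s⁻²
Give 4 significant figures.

8.980 × 10^-133

Planck pressure: p_P = c⁷/(ℏG²) = 4.632 × 10^113 Pa.
4.16 × 10^-19 / 4.632 × 10^113 = 8.980 × 10^-133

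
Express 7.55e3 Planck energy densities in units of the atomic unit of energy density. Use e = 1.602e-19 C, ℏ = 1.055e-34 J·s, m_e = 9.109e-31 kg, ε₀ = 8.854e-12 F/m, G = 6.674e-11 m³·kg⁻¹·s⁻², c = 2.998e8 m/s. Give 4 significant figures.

1.194e104

Planck energy density: u_P = c⁷/(ℏG²) = 4.632e113 J/m³
atomic unit of energy density: u_au = E_h/a₀³ = m_e⁴e¹⁰/((4πε₀)⁵ℏ⁸) = 2.929e13 J/m³
7.55e3 × 4.632e113 / 2.929e13 = 1.194e104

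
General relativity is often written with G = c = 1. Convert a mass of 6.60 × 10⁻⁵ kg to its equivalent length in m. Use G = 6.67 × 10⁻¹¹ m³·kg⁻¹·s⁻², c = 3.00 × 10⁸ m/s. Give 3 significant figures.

In G = c = 1 units mass has dimensions of length; the conversion factor is G/c².
6.60 × 10⁻⁵ kg × (G/c²) = 4.89 × 10⁻³² m

4.89 × 10⁻³² m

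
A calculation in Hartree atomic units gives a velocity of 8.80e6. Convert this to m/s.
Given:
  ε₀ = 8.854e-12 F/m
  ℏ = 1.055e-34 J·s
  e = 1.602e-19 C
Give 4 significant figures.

One atomic unit of velocity: v_au = e²/(4πε₀ℏ) = 2.186e6 m/s.
8.80e6 × 2.186e6 m/s = 1.924e13 m/s

1.924e13 m/s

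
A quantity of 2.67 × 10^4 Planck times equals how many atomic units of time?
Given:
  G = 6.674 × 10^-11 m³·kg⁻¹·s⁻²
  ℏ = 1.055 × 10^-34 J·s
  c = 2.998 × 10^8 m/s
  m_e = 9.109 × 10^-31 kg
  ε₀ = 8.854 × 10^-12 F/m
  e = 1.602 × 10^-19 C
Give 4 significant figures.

5.942 × 10^-23

Planck time: t_P = √(ℏG/c⁵) = 5.392 × 10^-44 s
atomic unit of time: τ_au = (4πε₀)²ℏ³/(m_e e⁴) = 2.423 × 10^-17 s
2.67 × 10^4 × 5.392 × 10^-44 / 2.423 × 10^-17 = 5.942 × 10^-23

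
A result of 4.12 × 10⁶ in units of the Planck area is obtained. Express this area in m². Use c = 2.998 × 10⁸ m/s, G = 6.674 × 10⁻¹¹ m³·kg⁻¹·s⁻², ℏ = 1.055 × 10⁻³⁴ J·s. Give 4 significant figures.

One Planck area: A_P = ℏG/c³ = 2.613 × 10⁻⁷⁰ m².
4.12 × 10⁶ × 2.613 × 10⁻⁷⁰ m² = 1.077 × 10⁻⁶³ m²

1.077 × 10⁻⁶³ m²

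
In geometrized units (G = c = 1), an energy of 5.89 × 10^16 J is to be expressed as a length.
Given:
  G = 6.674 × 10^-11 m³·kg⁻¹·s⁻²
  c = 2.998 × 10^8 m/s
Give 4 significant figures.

4.866 × 10^-28 m

Energy → length via G/c⁴.
5.89 × 10^16 J × (G/c⁴) = 4.866 × 10^-28 m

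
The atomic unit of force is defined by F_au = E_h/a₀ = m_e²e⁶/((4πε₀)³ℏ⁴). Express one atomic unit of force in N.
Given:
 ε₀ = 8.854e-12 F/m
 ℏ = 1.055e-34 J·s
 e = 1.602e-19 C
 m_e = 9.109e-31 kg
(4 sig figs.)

F_au = E_h/a₀ = m_e²e⁶/((4πε₀)³ℏ⁴)
E_h = 4.354e-18 J
a₀ = 5.297e-11 m
E_h/a₀ = 8.220e-8 N

8.220e-8 N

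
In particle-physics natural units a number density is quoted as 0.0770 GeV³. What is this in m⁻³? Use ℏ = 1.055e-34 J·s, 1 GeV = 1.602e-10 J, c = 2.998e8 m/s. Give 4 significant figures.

1.001e46 m⁻³

Number density is [L]⁻³ = [E]³/(ℏc)³.
1 GeV³ → 1/(ℏc)³ × (1 GeV in J)³ = 1.299e47 m⁻³.
Result: 0.0770 × 1.299e47 = 1.001e46 m⁻³.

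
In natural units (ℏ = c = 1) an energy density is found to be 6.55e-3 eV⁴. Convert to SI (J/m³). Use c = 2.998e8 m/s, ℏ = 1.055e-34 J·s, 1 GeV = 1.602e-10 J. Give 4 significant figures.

[E]/[L]³ = [E]⁴/(ℏc)³; restore (ℏc)⁻³.
1 GeV⁴ → 1/(ℏc)³ × (1 GeV in J)⁴ = 2.082e37 J/m³.
Convert the energy scale: 6.55e-3 eV⁴ = 6.55e-39 GeV⁴.
Result: 6.55e-39 × 2.082e37 = 0.1363 J/m³.

0.1363 J/m³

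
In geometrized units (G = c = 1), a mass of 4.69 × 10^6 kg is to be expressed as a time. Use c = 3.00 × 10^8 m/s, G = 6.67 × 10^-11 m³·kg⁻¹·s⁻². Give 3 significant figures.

Mass → time via G/c³.
4.69 × 10^6 kg × (G/c³) = 1.16 × 10^-29 s

1.16 × 10^-29 s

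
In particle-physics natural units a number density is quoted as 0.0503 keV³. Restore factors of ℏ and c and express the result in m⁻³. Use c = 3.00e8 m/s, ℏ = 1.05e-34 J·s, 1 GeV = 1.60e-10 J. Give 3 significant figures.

Number density is [L]⁻³ = [E]³/(ℏc)³.
1 GeV³ → 1/(ℏc)³ × (1 GeV in J)³ = 1.31e47 m⁻³.
Convert the energy scale: 0.0503 keV³ = 5.03e-20 GeV³.
Result: 5.03e-20 × 1.31e47 = 6.59e27 m⁻³.

6.59e27 m⁻³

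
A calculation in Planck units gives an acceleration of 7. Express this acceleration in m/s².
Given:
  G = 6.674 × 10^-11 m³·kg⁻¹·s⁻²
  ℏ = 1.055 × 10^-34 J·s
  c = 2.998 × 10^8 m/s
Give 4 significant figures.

3.892 × 10^52 m/s²

One Planck acceleration: a_P = √(c⁷/(ℏG)) = 5.560 × 10^51 m/s².
7 × 5.560 × 10^51 m/s² = 3.892 × 10^52 m/s²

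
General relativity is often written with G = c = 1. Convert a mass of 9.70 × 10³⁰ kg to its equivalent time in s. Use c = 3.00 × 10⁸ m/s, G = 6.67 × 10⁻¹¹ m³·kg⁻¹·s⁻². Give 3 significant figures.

2.40 × 10⁻⁵ s

Mass → time via G/c³.
9.70 × 10³⁰ kg × (G/c³) = 2.40 × 10⁻⁵ s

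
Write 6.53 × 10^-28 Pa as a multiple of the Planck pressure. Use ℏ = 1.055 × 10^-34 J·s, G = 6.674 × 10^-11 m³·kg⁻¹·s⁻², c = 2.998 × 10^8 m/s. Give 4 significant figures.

Planck pressure: p_P = c⁷/(ℏG²) = 4.632 × 10^113 Pa.
6.53 × 10^-28 / 4.632 × 10^113 = 1.410 × 10^-141

1.410 × 10^-141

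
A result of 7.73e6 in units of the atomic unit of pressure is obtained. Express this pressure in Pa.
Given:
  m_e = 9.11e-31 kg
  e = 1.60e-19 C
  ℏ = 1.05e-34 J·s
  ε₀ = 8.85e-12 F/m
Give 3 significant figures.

One atomic unit of pressure: P_au = E_h/a₀³ = m_e⁴e¹⁰/((4πε₀)⁵ℏ⁸) = 3.01e13 Pa.
7.73e6 × 3.01e13 Pa = 2.33e20 Pa

2.33e20 Pa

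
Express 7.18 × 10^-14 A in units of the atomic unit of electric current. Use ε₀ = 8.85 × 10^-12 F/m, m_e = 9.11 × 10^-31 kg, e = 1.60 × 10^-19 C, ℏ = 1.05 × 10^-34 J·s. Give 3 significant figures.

atomic unit of electric current: I_au = e E_h/ℏ = m_e e⁵/((4πε₀)²ℏ³) = 6.67 × 10^-3 A.
7.18 × 10^-14 / 6.67 × 10^-3 = 1.08 × 10^-11

1.08 × 10^-11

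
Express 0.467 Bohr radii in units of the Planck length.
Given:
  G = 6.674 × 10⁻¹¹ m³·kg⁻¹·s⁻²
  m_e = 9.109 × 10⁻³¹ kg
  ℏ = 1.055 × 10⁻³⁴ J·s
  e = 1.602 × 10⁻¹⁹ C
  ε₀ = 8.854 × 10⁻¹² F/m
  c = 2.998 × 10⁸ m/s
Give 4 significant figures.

1.530 × 10²⁴

Bohr radius: a₀ = 4πε₀ℏ²/(m_e e²) = 5.297 × 10⁻¹¹ m
Planck length: ℓ_P = √(ℏG/c³) = 1.616 × 10⁻³⁵ m
0.467 × 5.297 × 10⁻¹¹ / 1.616 × 10⁻³⁵ = 1.530 × 10²⁴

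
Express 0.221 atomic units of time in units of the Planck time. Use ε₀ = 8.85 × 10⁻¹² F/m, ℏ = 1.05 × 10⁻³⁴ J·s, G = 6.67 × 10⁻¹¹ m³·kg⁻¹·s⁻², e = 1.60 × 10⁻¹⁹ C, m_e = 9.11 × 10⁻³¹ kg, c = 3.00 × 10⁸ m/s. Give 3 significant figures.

atomic unit of time: τ_au = (4πε₀)²ℏ³/(m_e e⁴) = 2.40 × 10⁻¹⁷ s
Planck time: t_P = √(ℏG/c⁵) = 5.37 × 10⁻⁴⁴ s
0.221 × 2.40 × 10⁻¹⁷ / 5.37 × 10⁻⁴⁴ = 9.87 × 10²⁵

9.87 × 10²⁵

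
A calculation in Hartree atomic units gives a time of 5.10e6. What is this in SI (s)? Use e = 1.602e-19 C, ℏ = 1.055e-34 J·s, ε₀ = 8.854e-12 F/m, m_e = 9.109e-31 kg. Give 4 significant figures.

1.236e-10 s

One atomic unit of time: τ_au = (4πε₀)²ℏ³/(m_e e⁴) = 2.423e-17 s.
5.10e6 × 2.423e-17 s = 1.236e-10 s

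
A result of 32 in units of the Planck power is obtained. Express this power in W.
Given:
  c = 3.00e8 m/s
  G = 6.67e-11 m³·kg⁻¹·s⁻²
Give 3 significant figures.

1.17e54 W

One Planck power: P_P = c⁵/G = 3.64e52 W.
32 × 3.64e52 W = 1.17e54 W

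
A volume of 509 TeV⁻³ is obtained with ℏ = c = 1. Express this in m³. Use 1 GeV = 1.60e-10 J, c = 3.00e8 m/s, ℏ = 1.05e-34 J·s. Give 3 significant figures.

3.88e-54 m³

Volume is [L]³ = [E]⁻³·(ℏc)³.
1 GeV⁻³ → (ℏc)³ × (1 GeV in J)⁻³ = 7.63e-48 m³.
Convert the energy scale: 509 TeV⁻³ = 5.09e-7 GeV⁻³.
Result: 5.09e-7 × 7.63e-48 = 3.88e-54 m³.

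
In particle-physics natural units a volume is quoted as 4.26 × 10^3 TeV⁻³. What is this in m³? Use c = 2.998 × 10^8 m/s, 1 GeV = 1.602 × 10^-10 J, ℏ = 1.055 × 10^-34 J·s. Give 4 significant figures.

3.278 × 10^-53 m³

Volume is [L]³ = [E]⁻³·(ℏc)³.
1 GeV⁻³ → (ℏc)³ × (1 GeV in J)⁻³ = 7.696 × 10^-48 m³.
Convert the energy scale: 4.26 × 10^3 TeV⁻³ = 4.26 × 10^-6 GeV⁻³.
Result: 4.26 × 10^-6 × 7.696 × 10^-48 = 3.278 × 10^-53 m³.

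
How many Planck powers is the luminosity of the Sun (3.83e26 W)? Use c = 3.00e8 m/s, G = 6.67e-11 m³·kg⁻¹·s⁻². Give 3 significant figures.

1.05e-26

Planck power: P_P = c⁵/G = 3.64e52 W.
3.83e26 / 3.64e52 = 1.05e-26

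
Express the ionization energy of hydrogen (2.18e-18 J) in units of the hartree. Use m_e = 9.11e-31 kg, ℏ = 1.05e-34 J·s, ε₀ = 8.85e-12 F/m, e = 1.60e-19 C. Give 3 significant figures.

0.498

hartree: E_h = m_e e⁴/(4πε₀ℏ)² = 4.38e-18 J.
2.18e-18 / 4.38e-18 = 0.498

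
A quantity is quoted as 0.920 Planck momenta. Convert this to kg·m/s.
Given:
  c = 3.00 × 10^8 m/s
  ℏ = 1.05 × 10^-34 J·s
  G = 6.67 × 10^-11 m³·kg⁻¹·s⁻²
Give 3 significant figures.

6 kg·m/s

One Planck momentum: p_P = √(ℏc³/G) = 6.52 kg·m/s.
0.920 × 6.52 kg·m/s = 6 kg·m/s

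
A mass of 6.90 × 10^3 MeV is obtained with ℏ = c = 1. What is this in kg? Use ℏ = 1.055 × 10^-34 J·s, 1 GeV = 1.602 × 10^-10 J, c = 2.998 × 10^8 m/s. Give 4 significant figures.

Mass is [E]/c²; divide by c².
1 GeV → 1/c² × (1 GeV in J) = 1.782 × 10^-27 kg.
Convert the energy scale: 6.90 × 10^3 MeV = 6.90 GeV.
Result: 6.90 × 1.782 × 10^-27 = 1.230 × 10^-26 kg.

1.230 × 10^-26 kg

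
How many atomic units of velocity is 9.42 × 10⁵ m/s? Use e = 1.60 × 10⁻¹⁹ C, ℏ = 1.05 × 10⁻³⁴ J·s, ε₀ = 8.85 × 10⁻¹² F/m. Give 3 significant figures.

0.430

atomic unit of velocity: v_au = e²/(4πε₀ℏ) = 2.19 × 10⁶ m/s.
9.42 × 10⁵ / 2.19 × 10⁶ = 0.430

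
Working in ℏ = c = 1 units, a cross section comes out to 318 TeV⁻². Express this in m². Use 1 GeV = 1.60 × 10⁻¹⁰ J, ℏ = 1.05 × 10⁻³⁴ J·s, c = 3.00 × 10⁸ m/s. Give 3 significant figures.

Area is [L]² = [E]⁻²·(ℏc)²; restore (ℏc)².
1 GeV⁻² → (ℏc)² × (1 GeV in J)⁻² = 3.88 × 10⁻³² m².
Convert the energy scale: 318 TeV⁻² = 3.18 × 10⁻⁴ GeV⁻².
Result: 3.18 × 10⁻⁴ × 3.88 × 10⁻³² = 1.23 × 10⁻³⁵ m².

1.23 × 10⁻³⁵ m²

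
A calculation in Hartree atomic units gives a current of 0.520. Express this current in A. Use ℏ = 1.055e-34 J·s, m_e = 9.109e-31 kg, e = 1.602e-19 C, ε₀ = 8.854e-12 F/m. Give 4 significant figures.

3.438e-3 A

One atomic unit of electric current: I_au = e E_h/ℏ = m_e e⁵/((4πε₀)²ℏ³) = 6.612e-3 A.
0.520 × 6.612e-3 A = 3.438e-3 A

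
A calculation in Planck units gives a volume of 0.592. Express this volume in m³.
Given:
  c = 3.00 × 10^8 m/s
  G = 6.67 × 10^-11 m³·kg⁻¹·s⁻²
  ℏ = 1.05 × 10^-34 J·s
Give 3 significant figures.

One Planck volume: V_P = (ℏG/c³)^(3/2) = 4.18 × 10^-105 m³.
0.592 × 4.18 × 10^-105 m³ = 2.47 × 10^-105 m³

2.47 × 10^-105 m³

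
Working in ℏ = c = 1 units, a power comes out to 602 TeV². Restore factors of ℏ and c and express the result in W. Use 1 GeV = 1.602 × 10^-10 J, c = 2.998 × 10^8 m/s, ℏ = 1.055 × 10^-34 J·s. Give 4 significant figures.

Power is [E]/[T] = [E]²/ℏ.
1 GeV² → 1/ℏ × (1 GeV in J)² = 2.433 × 10^14 W.
Convert the energy scale: 602 TeV² = 6.02 × 10^8 GeV².
Result: 6.02 × 10^8 × 2.433 × 10^14 = 1.464 × 10^23 W.

1.464 × 10^23 W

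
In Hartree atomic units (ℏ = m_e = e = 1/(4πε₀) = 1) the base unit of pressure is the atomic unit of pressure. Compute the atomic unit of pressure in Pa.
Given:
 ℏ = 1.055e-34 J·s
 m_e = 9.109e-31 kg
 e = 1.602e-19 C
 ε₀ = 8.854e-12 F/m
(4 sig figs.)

2.929e13 Pa

P_au = E_h/a₀³ = m_e⁴e¹⁰/((4πε₀)⁵ℏ⁸)
E_h = 4.354e-18 J
a₀ = 5.297e-11 m
E_h/a₀³ = 2.929e13 Pa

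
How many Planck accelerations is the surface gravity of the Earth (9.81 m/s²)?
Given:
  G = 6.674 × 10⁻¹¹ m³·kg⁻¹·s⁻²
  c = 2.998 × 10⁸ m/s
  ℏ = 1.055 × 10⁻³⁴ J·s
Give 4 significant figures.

Planck acceleration: a_P = √(c⁷/(ℏG)) = 5.560 × 10⁵¹ m/s².
9.81 / 5.560 × 10⁵¹ = 1.764 × 10⁻⁵¹

1.764 × 10⁻⁵¹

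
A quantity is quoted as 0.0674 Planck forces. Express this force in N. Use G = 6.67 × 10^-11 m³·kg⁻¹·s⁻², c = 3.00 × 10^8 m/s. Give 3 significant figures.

One Planck force: F_P = c⁴/G = 1.21 × 10^44 N.
0.0674 × 1.21 × 10^44 N = 8.19 × 10^42 N

8.19 × 10^42 N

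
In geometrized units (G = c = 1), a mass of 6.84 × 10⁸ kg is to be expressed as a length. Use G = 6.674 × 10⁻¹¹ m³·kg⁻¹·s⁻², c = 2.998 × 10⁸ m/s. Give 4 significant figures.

In G = c = 1 units mass has dimensions of length; the conversion factor is G/c².
6.84 × 10⁸ kg × (G/c²) = 5.079 × 10⁻¹⁹ m

5.079 × 10⁻¹⁹ m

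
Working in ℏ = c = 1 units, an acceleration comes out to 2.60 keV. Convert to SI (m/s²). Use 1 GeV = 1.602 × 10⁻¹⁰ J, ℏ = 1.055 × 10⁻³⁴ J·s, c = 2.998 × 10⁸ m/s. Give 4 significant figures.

Acceleration is [L]/[T]² = c·[E]/ℏ.
1 GeV → c/ℏ × (1 GeV in J) = 4.552 × 10³² m/s².
Convert the energy scale: 2.60 keV = 2.60 × 10⁻⁶ GeV.
Result: 2.60 × 10⁻⁶ × 4.552 × 10³² = 1.184 × 10²⁷ m/s².

1.184 × 10²⁷ m/s²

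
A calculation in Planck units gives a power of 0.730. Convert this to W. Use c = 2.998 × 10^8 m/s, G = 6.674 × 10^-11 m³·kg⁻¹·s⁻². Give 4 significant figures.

2.649 × 10^52 W

One Planck power: P_P = c⁵/G = 3.629 × 10^52 W.
0.730 × 3.629 × 10^52 W = 2.649 × 10^52 W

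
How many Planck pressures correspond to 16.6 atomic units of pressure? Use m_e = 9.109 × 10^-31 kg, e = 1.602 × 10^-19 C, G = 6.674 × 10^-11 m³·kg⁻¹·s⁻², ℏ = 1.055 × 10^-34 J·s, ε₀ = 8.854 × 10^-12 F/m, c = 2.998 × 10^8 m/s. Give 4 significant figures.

atomic unit of pressure: P_au = E_h/a₀³ = m_e⁴e¹⁰/((4πε₀)⁵ℏ⁸) = 2.929 × 10^13 Pa
Planck pressure: p_P = c⁷/(ℏG²) = 4.632 × 10^113 Pa
16.6 × 2.929 × 10^13 / 4.632 × 10^113 = 1.050 × 10^-99

1.050 × 10^-99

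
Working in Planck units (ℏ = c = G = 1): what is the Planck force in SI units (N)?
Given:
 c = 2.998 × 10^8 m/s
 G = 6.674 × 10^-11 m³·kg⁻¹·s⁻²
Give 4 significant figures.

1.210 × 10^44 N

From ℏ = c = G = 1 the force scale is F_P = c⁴/G.
  = 8.078 × 10^33 / 6.674 × 10^-11
  = 1.210 × 10^44 N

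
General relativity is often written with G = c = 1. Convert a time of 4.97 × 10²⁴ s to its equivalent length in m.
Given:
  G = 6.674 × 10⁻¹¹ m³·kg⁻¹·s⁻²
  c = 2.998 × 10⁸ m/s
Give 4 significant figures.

Time → length via c.
4.97 × 10²⁴ s × (c) = 1.490 × 10³³ m

1.490 × 10³³ m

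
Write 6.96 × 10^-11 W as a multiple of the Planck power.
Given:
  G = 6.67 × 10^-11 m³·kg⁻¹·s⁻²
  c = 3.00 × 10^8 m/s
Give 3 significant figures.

Planck power: P_P = c⁵/G = 3.64 × 10^52 W.
6.96 × 10^-11 / 3.64 × 10^52 = 1.91 × 10^-63

1.91 × 10^-63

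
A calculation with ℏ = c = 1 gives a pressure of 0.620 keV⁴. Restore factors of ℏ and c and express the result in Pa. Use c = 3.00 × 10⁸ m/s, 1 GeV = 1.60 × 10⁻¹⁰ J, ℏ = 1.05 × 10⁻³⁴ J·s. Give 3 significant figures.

1.30 × 10¹³ Pa

Pressure is [E]/[L]³ = [E]⁴/(ℏc)³.
1 GeV⁴ → 1/(ℏc)³ × (1 GeV in J)⁴ = 2.10 × 10³⁷ Pa.
Convert the energy scale: 0.620 keV⁴ = 6.20 × 10⁻²⁵ GeV⁴.
Result: 6.20 × 10⁻²⁵ × 2.10 × 10³⁷ = 1.30 × 10¹³ Pa.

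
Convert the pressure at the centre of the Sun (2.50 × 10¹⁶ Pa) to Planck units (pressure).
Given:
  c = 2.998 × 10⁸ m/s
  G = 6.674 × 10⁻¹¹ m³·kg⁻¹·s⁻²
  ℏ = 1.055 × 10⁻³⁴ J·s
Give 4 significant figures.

5.397 × 10⁻⁹⁸

Planck pressure: p_P = c⁷/(ℏG²) = 4.632 × 10¹¹³ Pa.
2.50 × 10¹⁶ / 4.632 × 10¹¹³ = 5.397 × 10⁻⁹⁸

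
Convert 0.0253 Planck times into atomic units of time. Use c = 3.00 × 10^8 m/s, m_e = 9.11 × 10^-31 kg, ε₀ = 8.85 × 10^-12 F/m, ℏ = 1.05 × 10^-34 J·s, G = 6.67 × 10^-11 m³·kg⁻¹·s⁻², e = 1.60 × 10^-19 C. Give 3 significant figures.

5.66 × 10^-29

Planck time: t_P = √(ℏG/c⁵) = 5.37 × 10^-44 s
atomic unit of time: τ_au = (4πε₀)²ℏ³/(m_e e⁴) = 2.40 × 10^-17 s
0.0253 × 5.37 × 10^-44 / 2.40 × 10^-17 = 5.66 × 10^-29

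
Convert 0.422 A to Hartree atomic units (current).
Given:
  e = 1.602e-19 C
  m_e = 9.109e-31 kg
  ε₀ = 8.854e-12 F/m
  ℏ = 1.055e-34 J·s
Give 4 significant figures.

atomic unit of electric current: I_au = e E_h/ℏ = m_e e⁵/((4πε₀)²ℏ³) = 6.612e-3 A.
0.422 / 6.612e-3 = 63.82

63.82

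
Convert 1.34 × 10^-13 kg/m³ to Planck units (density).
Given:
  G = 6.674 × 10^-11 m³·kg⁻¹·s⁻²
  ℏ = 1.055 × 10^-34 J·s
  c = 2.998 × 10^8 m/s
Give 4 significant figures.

Planck density: ρ_P = c⁵/(ℏG²) = 5.154 × 10^96 kg/m³.
1.34 × 10^-13 / 5.154 × 10^96 = 2.600 × 10^-110

2.600 × 10^-110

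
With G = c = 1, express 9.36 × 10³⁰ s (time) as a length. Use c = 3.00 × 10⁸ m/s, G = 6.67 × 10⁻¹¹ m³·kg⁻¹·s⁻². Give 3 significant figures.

2.81 × 10³⁹ m

Time → length via c.
9.36 × 10³⁰ s × (c) = 2.81 × 10³⁹ m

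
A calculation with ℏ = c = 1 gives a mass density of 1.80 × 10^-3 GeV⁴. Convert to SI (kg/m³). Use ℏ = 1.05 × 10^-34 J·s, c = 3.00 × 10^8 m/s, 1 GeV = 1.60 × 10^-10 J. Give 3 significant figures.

4.19 × 10^17 kg/m³

Mass density is [E]/(c²[L]³) = [E]⁴/(ℏ³c⁵).
1 GeV⁴ → 1/(ℏ³c⁵) × (1 GeV in J)⁴ = 2.33 × 10^20 kg/m³.
Result: 1.80 × 10^-3 × 2.33 × 10^20 = 4.19 × 10^17 kg/m³.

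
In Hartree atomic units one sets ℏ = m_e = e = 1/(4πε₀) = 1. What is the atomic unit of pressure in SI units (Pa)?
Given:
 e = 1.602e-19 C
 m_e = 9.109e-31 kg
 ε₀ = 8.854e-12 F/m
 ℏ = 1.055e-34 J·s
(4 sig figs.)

2.929e13 Pa

P_au = E_h/a₀³ = m_e⁴e¹⁰/((4πε₀)⁵ℏ⁸)
E_h = 4.354e-18 J
a₀ = 5.297e-11 m
E_h/a₀³ = 2.929e13 Pa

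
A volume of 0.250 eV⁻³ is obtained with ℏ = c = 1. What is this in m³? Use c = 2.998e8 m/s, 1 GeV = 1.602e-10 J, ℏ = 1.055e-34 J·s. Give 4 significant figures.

1.924e-21 m³

Volume is [L]³ = [E]⁻³·(ℏc)³.
1 GeV⁻³ → (ℏc)³ × (1 GeV in J)⁻³ = 7.696e-48 m³.
Convert the energy scale: 0.250 eV⁻³ = 2.50e26 GeV⁻³.
Result: 2.50e26 × 7.696e-48 = 1.924e-21 m³.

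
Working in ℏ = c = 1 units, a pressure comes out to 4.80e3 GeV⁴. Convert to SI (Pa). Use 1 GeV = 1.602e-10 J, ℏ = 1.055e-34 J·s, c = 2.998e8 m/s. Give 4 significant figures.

9.992e40 Pa

Pressure is [E]/[L]³ = [E]⁴/(ℏc)³.
1 GeV⁴ → 1/(ℏc)³ × (1 GeV in J)⁴ = 2.082e37 Pa.
Result: 4.80e3 × 2.082e37 = 9.992e40 Pa.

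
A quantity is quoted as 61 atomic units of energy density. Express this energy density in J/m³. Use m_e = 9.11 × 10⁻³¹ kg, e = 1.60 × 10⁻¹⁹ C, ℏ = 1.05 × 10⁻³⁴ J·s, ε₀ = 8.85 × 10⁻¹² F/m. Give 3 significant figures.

One atomic unit of energy density: u_au = E_h/a₀³ = m_e⁴e¹⁰/((4πε₀)⁵ℏ⁸) = 3.01 × 10¹³ J/m³.
61 × 3.01 × 10¹³ J/m³ = 1.84 × 10¹⁵ J/m³

1.84 × 10¹⁵ J/m³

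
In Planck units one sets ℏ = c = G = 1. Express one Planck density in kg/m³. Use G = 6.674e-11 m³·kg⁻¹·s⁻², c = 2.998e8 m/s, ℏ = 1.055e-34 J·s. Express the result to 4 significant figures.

ρ_P = c⁵/(ℏG²)
  = 2.422e42 / 4.699e-55
  = 5.154e96 kg/m³

5.154e96 kg/m³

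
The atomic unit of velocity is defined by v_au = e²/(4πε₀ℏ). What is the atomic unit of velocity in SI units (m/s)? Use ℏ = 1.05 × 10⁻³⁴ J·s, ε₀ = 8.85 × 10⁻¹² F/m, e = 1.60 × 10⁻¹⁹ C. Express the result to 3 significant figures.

2.19 × 10⁶ m/s

v_au = e²/(4πε₀ℏ)
  = 2.56 × 10⁻³⁸ / 1.17 × 10⁻⁴⁴
  = 2.19 × 10⁶ m/s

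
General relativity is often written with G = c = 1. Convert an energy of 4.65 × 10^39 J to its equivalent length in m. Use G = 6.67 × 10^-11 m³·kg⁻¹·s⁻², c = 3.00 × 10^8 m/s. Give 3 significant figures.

Energy → length via G/c⁴.
4.65 × 10^39 J × (G/c⁴) = 3.83 × 10^-5 m

3.83 × 10^-5 m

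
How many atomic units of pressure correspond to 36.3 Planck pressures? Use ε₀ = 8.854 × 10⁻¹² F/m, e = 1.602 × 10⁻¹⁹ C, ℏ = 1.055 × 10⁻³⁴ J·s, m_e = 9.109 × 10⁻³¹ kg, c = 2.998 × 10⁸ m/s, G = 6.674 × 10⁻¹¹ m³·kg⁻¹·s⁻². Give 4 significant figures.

5.741 × 10¹⁰¹

Planck pressure: p_P = c⁷/(ℏG²) = 4.632 × 10¹¹³ Pa
atomic unit of pressure: P_au = E_h/a₀³ = m_e⁴e¹⁰/((4πε₀)⁵ℏ⁸) = 2.929 × 10¹³ Pa
36.3 × 4.632 × 10¹¹³ / 2.929 × 10¹³ = 5.741 × 10¹⁰¹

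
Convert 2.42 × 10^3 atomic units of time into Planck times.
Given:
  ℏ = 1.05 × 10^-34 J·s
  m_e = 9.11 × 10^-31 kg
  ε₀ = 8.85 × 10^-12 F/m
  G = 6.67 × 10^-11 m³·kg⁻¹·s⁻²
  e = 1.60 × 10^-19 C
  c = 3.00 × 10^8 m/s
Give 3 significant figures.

atomic unit of time: τ_au = (4πε₀)²ℏ³/(m_e e⁴) = 2.40 × 10^-17 s
Planck time: t_P = √(ℏG/c⁵) = 5.37 × 10^-44 s
2.42 × 10^3 × 2.40 × 10^-17 / 5.37 × 10^-44 = 1.08 × 10^30

1.08 × 10^30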